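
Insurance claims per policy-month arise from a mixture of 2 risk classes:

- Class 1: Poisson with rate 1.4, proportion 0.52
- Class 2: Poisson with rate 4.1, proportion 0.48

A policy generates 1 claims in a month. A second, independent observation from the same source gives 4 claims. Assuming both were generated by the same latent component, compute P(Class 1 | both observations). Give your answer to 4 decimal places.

The responsibility of component k is w_k f_k(x) divided by Σ_j w_j f_j(x).
Since both observations come from the same component, the likelihood for component k is f_k(x₁)·f_k(x₂).
  L_1 = [e^(−1.4)·1.4^1/1! = 0.345236] × [0.039472] = 0.0136271
  L_2 = [e^(−4.1)·4.1^1/1! = 0.067948] × [0.195127] = 0.0132585
Multiply by the mixture weights:
  w_1·L_1 = 0.52 × 0.0136271 = 0.00708611
  w_2·L_2 = 0.48 × 0.0132585 = 0.00636406
Denominator: 0.00708611 + 0.00636406 = 0.0134502
So the posterior for Class 1 is 0.00708611 / 0.0134502 ≈ 0.5268.

0.5268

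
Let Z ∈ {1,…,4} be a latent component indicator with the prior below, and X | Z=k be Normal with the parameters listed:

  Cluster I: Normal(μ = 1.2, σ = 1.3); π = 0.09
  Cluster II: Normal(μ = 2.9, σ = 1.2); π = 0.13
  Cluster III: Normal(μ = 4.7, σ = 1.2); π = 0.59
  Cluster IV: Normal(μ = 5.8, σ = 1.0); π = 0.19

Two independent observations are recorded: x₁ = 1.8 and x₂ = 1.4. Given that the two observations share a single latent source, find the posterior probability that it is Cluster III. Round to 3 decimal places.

By Bayes' theorem, P(k | x) = π_k f_k(x) / Σ_j π_j f_j(x).
Since both observations come from the same component, the likelihood for component k is f_k(x₁)·f_k(x₂).
  L_I = [0.275874] × [0.303268] = 0.0836638
  L_II = [0.218406] × [0.152208] = 0.0332431
  L_III = [0.0179279] × [0.00757797] = 0.000135857
  L_IV = [0.00013383] × [2.49425e-05] = 3.33806e-09
Unnormalised posteriors:
  π_I·L_I = 0.09 × 0.0836638 = 0.00752974
  π_II·L_II = 0.13 × 0.0332431 = 0.0043216
  π_III·L_III = 0.59 × 0.000135857 = 8.01555e-05
  π_IV·L_IV = 0.19 × 3.33806e-09 = 6.34231e-10
Normaliser: 0.00752974 + 0.0043216 + 8.01555e-05 + 6.34231e-10 = 0.0119315
Responsibility of Cluster III: 8.01555e-05 / 0.0119315 ≈ 0.007

0.007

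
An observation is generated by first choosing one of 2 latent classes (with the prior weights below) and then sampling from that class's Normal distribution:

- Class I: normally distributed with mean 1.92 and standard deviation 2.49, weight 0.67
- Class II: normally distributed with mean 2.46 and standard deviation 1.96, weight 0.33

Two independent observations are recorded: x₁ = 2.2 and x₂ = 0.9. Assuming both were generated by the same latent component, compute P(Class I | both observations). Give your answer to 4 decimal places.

By Bayes' theorem, P(k | x) = w_k f_k(x) / Σ_j w_j f_j(x).
Since both observations come from the same component, the likelihood for component k is f_k(x₁)·f_k(x₂).
  L_I = [(1/(2.49·√(2π)))·exp(−(2.2−1.92)²/(2·2.49²)) = 0.160218·exp(-0.00632) = 0.159208] × [0.147324] = 0.0234551
  L_II = [(1/(1.96·√(2π)))·exp(−(2.2−2.46)²/(2·1.96²)) = 0.203542·exp(-0.00880) = 0.201759] × [0.148284] = 0.0299176
Weight by the priors:
  w_I·L_I = 0.67 × 0.0234551 = 0.0157149
  w_II·L_II = 0.33 × 0.0299176 = 0.00987282
Denominator: 0.0157149 + 0.00987282 = 0.0255877
So the posterior for Class I is 0.0157149 / 0.0255877 ≈ 0.6142.

0.6142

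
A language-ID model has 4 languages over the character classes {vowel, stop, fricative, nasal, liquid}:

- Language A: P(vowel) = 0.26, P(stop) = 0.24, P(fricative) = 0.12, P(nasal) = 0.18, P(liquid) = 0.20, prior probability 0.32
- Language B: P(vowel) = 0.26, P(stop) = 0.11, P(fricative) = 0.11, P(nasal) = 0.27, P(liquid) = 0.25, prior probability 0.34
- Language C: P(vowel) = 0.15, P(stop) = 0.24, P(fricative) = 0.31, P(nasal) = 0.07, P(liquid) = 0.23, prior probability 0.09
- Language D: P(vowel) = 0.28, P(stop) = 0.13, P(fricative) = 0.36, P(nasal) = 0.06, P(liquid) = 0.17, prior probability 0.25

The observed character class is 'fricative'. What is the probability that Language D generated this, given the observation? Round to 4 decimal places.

0.4646

Posterior ∝ prior × likelihood, so P(k | x) ∝ π_k f_k(x); normalise over all components.
Component likelihoods at x = 'fricative':
  f_A = 0.12
  f_B = 0.11
  f_C = 0.31
  f_D = 0.36
Unnormalised posteriors:
  π_A·f_A = 0.32 × 0.12 = 0.0384
  π_B·f_B = 0.34 × 0.11 = 0.0374
  π_C·f_C = 0.09 × 0.31 = 0.0279
  π_D·f_D = 0.25 × 0.36 = 0.09
Sum: 0.0384 + 0.0374 + 0.0279 + 0.09 = 0.1937
P(Language D | data) = 0.09 / 0.1937 ≈ 0.4646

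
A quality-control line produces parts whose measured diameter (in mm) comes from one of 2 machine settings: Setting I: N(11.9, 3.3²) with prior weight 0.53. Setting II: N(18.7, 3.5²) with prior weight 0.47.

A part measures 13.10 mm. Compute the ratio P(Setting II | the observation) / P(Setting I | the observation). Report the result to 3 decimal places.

Posterior odds = (π_i f_i(x)) / (π_j f_j(x)); the normalising sum cancels.
Evaluate each component's likelihood at the observed value:
  f_I = 0.113157
  f_II = 0.0316917
Odds = (0.47/0.53) × (0.0316917/0.113157) = 0.886792 × 0.280067 ≈ 0.248

0.248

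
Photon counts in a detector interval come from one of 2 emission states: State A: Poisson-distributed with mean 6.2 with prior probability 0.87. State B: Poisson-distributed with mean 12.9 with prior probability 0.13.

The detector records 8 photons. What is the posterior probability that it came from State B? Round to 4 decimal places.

P(component k | x) = π_k·f_k(x) / marginal(x), where marginal(x) = Σ_j π_j·f_j(x).
Component likelihoods at x = 8 photons:
  f_A = 0.109897
  f_B = 0.0475115
Prior × likelihood for each component:
  π_A·f_A = 0.87 × 0.109897 = 0.0956107
  π_B·f_B = 0.13 × 0.0475115 = 0.00617649
Denominator: 0.0956107 + 0.00617649 = 0.101787
P(State B | data) ≈ 0.0607

0.0607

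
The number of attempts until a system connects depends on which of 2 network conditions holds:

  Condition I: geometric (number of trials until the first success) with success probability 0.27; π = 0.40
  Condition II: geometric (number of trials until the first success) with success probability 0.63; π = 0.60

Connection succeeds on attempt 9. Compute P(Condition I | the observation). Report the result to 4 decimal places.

P(component k | x) = P(Z=k)·f_k(x) / marginal(x), where marginal(x) = Σ_j P(Z=j)·f_j(x).
Component likelihoods at x = 9:
  f_I = 0.27·(1−0.27)^8 = 0.27·0.080646 = 0.0217744
  f_II = 0.63·(1−0.63)^8 = 0.63·0.000351248 = 0.000221286
Multiply by the mixture weights:
  P(Z=I)·f_I = 0.40 × 0.0217744 = 0.00870977
  P(Z=II)·f_II = 0.60 × 0.000221286 = 0.000132772
Normaliser: 0.00870977 + 0.000132772 = 0.00884254
Responsibility of Condition I: 0.00870977 / 0.00884254 ≈ 0.9850

0.9850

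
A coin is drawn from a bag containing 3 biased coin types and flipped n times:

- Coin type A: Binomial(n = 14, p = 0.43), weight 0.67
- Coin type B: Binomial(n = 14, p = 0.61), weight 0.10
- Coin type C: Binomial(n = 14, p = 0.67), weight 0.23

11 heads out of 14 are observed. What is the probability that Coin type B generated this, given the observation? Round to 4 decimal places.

By Bayes' theorem, P(k | x) = P(Z=k) f_k(x) / Σ_j P(Z=j) f_j(x).
Evaluate each component's likelihood at the observed value:
  p_A = 0.00626439
  p_B = 0.0939558
  p_C = 0.159759
Weight by the priors:
  P(Z=A)·p_A = 0.67 × 0.00626439 = 0.00419714
  P(Z=B)·p_B = 0.10 × 0.0939558 = 0.00939558
  P(Z=C)·p_C = 0.23 × 0.159759 = 0.0367446
Sum: 0.00419714 + 0.00939558 + 0.0367446 = 0.0503373
Responsibility of Coin type B: 0.00939558 / 0.0503373 ≈ 0.1867

0.1867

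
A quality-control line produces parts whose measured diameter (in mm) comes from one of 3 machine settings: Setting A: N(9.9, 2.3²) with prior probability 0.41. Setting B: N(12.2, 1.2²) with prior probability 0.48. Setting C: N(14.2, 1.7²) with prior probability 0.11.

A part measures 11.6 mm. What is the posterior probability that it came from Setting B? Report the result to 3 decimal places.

P(component k | x) = π_k·f_k(x) / marginal(x), where marginal(x) = Σ_j π_j·f_j(x).
Normal densities:
  p_A = 0.131993
  p_B = 0.293388
  p_C = 0.0728672
Prior × likelihood for each component:
  π_A·p_A = 0.41 × 0.131993 = 0.0541172
  π_B·p_B = 0.48 × 0.293388 = 0.140826
  π_C·p_C = 0.11 × 0.0728672 = 0.00801539
Denominator: 0.0541172 + 0.140826 + 0.00801539 = 0.202959
Responsibility of Setting B: 0.140826 / 0.202959 ≈ 0.694

0.694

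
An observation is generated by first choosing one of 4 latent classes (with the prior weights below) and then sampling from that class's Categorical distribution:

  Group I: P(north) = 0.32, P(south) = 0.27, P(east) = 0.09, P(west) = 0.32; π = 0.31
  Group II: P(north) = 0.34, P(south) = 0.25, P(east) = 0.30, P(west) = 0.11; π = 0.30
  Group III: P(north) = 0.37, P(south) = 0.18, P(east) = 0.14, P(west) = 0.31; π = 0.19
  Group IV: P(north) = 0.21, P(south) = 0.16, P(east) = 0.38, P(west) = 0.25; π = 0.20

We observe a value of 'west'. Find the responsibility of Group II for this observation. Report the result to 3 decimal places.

Posterior ∝ prior × likelihood, so P(k | x) ∝ P(Z=k) f_k(x); normalise over all components.
Component likelihoods at x = 'west':
  L_I = 0.32
  L_II = 0.11
  L_III = 0.31
  L_IV = 0.25
Weight by the priors:
  P(Z=I)·L_I = 0.31 × 0.32 = 0.0992
  P(Z=II)·L_II = 0.30 × 0.11 = 0.033
  P(Z=III)·L_III = 0.19 × 0.31 = 0.0589
  P(Z=IV)·L_IV = 0.20 × 0.25 = 0.05
Sum: 0.0992 + 0.033 + 0.0589 + 0.05 = 0.2411
P(Group II | 'west') ≈ 0.137

0.137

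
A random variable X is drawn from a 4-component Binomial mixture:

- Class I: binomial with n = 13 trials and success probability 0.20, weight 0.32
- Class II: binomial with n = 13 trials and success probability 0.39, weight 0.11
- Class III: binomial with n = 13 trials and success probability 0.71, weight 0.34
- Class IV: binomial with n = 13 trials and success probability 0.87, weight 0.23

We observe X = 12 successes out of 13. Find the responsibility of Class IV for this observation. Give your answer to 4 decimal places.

By Bayes' theorem, P(k | x) = π_k f_k(x) / Σ_j π_j f_j(x).
Component likelihoods at x = 12 successes out of 13:
  p_I = 4.25984e-08
  p_II = 9.81858e-05
  p_III = 0.0618645
  p_IV = 0.317774
Multiply by the mixture weights:
  π_I·p_I = 0.32 × 4.25984e-08 = 1.36315e-08
  π_II·p_II = 0.11 × 9.81858e-05 = 1.08004e-05
  π_III·p_III = 0.34 × 0.0618645 = 0.0210339
  π_IV·p_IV = 0.23 × 0.317774 = 0.0730879
Denominator: 1.36315e-08 + 1.08004e-05 + 0.0210339 + 0.0730879 = 0.0941327
So the posterior for Class IV is 0.0730879 / 0.0941327 ≈ 0.7764.

0.7764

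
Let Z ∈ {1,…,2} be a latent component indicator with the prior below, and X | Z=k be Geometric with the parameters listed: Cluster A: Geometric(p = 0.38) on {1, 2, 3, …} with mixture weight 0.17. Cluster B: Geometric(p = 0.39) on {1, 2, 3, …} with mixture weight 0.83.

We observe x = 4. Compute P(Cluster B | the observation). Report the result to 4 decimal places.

P(component k | x) = π_k·f_k(x) / marginal(x), where marginal(x) = Σ_j π_j·f_j(x).
Geometric probabilities:
  f_A = 0.38·(1−0.38)^3 = 0.38·0.238328 = 0.0905646
  f_B = 0.39·(1−0.39)^3 = 0.39·0.226981 = 0.0885226
Weight by the priors:
  π_A·f_A = 0.17 × 0.0905646 = 0.015396
  π_B·f_B = 0.83 × 0.0885226 = 0.0734737
Normaliser: 0.015396 + 0.0734737 = 0.0888697
P(Cluster B | the observation) = 0.0734737 / 0.0888697 ≈ 0.8268

0.8268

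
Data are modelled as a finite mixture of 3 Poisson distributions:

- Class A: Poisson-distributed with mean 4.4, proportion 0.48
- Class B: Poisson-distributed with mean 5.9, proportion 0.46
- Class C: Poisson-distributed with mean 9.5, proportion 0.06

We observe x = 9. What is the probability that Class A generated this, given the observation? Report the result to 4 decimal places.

0.2095

Posterior ∝ prior × likelihood, so P(k | x) ∝ w_k f_k(x); normalise over all components.
Evaluate each component's likelihood at the observed value:
  p_A = e^(−4.4)·4.4^9/9! = 0.020913
  p_B = e^(−5.9)·5.9^9/9! = 0.0653985
  p_C = e^(−9.5)·9.5^9/9! = 0.130003
Prior × likelihood for each component:
  w_A·p_A = 0.48 × 0.020913 = 0.0100382
  w_B·p_B = 0.46 × 0.0653985 = 0.0300833
  w_C·p_C = 0.06 × 0.130003 = 0.00780015
Evidence: 0.0100382 + 0.0300833 + 0.00780015 = 0.0479217
P(Class A | the observation) ≈ 0.2095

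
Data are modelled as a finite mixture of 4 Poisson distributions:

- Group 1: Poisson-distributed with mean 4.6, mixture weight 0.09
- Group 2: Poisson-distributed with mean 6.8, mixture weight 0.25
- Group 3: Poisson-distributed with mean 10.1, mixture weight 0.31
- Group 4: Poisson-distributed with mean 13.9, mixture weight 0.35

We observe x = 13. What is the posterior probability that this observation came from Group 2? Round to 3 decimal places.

Posterior ∝ prior × likelihood, so P(k | x) ∝ P(Z=k) f_k(x); normalise over all components.
Component likelihoods at x = 13:
  p_1 = e^(−4.6)·4.6^13/13! = 0.000666526
  p_2 = e^(−6.8)·6.8^13/13! = 0.0118887
  p_3 = e^(−10.1)·10.1^13/13! = 0.0750798
  p_4 = e^(−13.9)·13.9^13/13! = 0.106713
Weight by the priors:
  P(Z=1)·p_1 = 0.09 × 0.000666526 = 5.99873e-05
  P(Z=2)·p_2 = 0.25 × 0.0118887 = 0.00297217
  P(Z=3)·p_3 = 0.31 × 0.0750798 = 0.0232747
  P(Z=4)·p_4 = 0.35 × 0.106713 = 0.0373497
Denominator: 5.99873e-05 + 0.00297217 + 0.0232747 + 0.0373497 = 0.0636566
So the posterior for Group 2 is 0.00297217 / 0.0636566 ≈ 0.047.

0.047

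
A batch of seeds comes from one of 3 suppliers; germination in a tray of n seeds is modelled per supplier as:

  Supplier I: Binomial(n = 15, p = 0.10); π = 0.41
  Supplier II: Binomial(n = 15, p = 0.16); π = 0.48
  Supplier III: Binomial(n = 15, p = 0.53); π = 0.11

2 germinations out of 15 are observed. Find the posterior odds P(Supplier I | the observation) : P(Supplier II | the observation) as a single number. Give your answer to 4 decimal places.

Posterior odds = (π_i f_i(x)) / (π_j f_j(x)); the normalising sum cancels.
Evaluate each component's likelihood at the observed value:
  p_I = 0.266896
  p_II = 0.278651
  p_III = 0.00161069
Posterior odds = (π_I·p_I) / (π_II·p_II) = (0.41·0.266896) / (0.48·0.278651) = 0.109427 / 0.133752 ≈ 0.8181

0.8181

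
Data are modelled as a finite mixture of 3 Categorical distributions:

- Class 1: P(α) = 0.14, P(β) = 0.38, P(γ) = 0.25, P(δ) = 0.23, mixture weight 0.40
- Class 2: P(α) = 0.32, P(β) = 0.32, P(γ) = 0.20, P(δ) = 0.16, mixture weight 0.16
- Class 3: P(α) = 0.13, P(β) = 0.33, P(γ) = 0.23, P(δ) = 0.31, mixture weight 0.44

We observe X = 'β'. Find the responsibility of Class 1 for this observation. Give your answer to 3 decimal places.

Posterior ∝ prior × likelihood, so P(k | x) ∝ π_k f_k(x); normalise over all components.
Evaluate each component's likelihood at the observed value:
  f_1 = P(β | comp) = 0.38
  f_2 = P(β | comp) = 0.32
  f_3 = P(β | comp) = 0.33
Prior × likelihood for each component:
  π_1·f_1 = 0.40 × 0.38 = 0.152
  π_2·f_2 = 0.16 × 0.32 = 0.0512
  π_3·f_3 = 0.44 × 0.33 = 0.1452
Normaliser: 0.152 + 0.0512 + 0.1452 = 0.3484
P(Class 1 | 'β') = 0.152 / 0.3484 ≈ 0.436

0.436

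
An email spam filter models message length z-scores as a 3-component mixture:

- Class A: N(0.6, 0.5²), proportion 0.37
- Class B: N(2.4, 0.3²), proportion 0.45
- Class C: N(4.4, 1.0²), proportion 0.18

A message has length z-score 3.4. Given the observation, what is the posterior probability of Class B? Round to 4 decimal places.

The responsibility of component k is π_k f_k(x) divided by Σ_j π_j f_j(x).
Evaluate each component's likelihood at the observed value:
  p_A = 1.23652e-07
  p_B = 0.00514093
  p_C = 0.241971
Multiply by the mixture weights:
  π_A·p_A = 0.37 × 1.23652e-07 = 4.57514e-08
  π_B·p_B = 0.45 × 0.00514093 = 0.00231342
  π_C·p_C = 0.18 × 0.241971 = 0.0435547
Evidence: 4.57514e-08 + 0.00231342 + 0.0435547 = 0.0458682
So the posterior for Class B is 0.00231342 / 0.0458682 ≈ 0.0504.

0.0504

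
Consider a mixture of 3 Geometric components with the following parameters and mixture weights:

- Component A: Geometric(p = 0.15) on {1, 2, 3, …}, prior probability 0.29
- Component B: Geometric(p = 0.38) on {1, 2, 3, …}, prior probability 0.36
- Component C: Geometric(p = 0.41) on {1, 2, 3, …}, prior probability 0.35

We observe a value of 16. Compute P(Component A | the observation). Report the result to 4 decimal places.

P(component k | x) = w_k·f_k(x) / marginal(x), where marginal(x) = Σ_j w_j·f_j(x).
Component likelihoods at x = 16:
  p_A = 0.15·(1−0.15)^15 = 0.15·0.0873542 = 0.0131031
  p_B = 0.38·(1−0.38)^15 = 0.38·0.00076891 = 0.000292186
  p_C = 0.41·(1−0.41)^15 = 0.41·0.00036541 = 0.000149818
Weight by the priors:
  w_A·p_A = 0.29 × 0.0131031 = 0.00379991
  w_B·p_B = 0.36 × 0.000292186 = 0.000105187
  w_C·p_C = 0.35 × 0.000149818 = 5.24363e-05
Normaliser: 0.00379991 + 0.000105187 + 5.24363e-05 = 0.00395753
P(Component A | x) ≈ 0.9602

0.9602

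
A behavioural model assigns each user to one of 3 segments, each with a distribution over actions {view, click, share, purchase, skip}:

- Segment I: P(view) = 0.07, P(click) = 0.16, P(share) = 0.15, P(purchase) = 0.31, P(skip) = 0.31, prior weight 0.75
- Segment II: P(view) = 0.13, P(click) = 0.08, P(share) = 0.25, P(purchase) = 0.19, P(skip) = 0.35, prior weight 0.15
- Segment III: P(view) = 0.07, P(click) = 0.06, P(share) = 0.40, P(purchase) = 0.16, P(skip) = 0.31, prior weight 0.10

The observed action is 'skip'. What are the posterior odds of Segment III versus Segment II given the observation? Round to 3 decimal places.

0.590

The posterior odds equal the prior odds times the likelihood ratio: (π_i/π_j)·(f_i(x)/f_j(x)).
Categorical probabilities:
  f_I = 0.31
  f_II = 0.35
  f_III = 0.31
0.031 / 0.0525 ≈ 0.590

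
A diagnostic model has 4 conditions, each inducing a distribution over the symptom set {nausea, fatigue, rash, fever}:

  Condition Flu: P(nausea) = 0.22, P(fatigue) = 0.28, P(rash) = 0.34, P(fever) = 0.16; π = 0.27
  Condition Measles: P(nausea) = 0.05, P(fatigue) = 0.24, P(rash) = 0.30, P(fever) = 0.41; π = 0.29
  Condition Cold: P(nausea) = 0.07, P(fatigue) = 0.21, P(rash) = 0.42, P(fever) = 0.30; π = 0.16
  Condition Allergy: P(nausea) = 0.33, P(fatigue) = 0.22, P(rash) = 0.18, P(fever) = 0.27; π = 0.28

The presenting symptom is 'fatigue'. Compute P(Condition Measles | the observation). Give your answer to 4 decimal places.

Posterior ∝ prior × likelihood, so P(k | x) ∝ P(Z=k) f_k(x); normalise over all components.
Categorical probabilities:
  f_Flu = P(fatigue | comp) = 0.28
  f_Measles = P(fatigue | comp) = 0.24
  f_Cold = P(fatigue | comp) = 0.21
  f_Allergy = P(fatigue | comp) = 0.22
Unnormalised posteriors:
  P(Z=Flu)·f_Flu = 0.27 × 0.28 = 0.0756
  P(Z=Measles)·f_Measles = 0.29 × 0.24 = 0.0696
  P(Z=Cold)·f_Cold = 0.16 × 0.21 = 0.0336
  P(Z=Allergy)·f_Allergy = 0.28 × 0.22 = 0.0616
Sum: 0.0756 + 0.0696 + 0.0336 + 0.0616 = 0.2404
P(Condition Measles | data) ≈ 0.2895

0.2895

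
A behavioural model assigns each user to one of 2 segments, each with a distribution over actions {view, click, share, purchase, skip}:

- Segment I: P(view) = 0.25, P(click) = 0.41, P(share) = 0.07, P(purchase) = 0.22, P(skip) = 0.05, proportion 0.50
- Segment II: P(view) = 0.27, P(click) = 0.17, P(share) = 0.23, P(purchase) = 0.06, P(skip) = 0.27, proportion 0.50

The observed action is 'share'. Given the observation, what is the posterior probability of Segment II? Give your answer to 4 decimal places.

0.7667

Apply Bayes' rule: the posterior for each component is proportional to its prior times its likelihood at x.
Evaluate each component's likelihood at the observed value:
  p_I = 0.07
  p_II = 0.23
Unnormalised posteriors:
  P(Z=I)·p_I = 0.50 × 0.07 = 0.035
  P(Z=II)·p_II = 0.50 × 0.23 = 0.115
Evidence: 0.035 + 0.115 = 0.15
P(Segment II | the observation) ≈ 0.7667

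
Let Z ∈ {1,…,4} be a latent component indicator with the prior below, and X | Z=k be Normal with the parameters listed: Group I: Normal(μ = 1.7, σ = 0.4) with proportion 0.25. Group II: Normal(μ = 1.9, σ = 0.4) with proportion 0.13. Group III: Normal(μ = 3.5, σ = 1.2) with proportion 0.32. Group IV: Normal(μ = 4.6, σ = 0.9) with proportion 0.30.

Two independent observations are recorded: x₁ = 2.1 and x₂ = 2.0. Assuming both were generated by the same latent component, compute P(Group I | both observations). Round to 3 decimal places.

0.489

Apply Bayes' rule: the posterior for each component is proportional to its prior times its likelihood at x.
Since both observations come from the same component, the likelihood for component k is f_k(x₁)·f_k(x₂).
  p_I = [0.604927] × [0.752844] = 0.455415
  p_II = [0.880163] × [0.96667] = 0.850828
  p_III = [0.168332] × [0.152208] = 0.0256214
  p_IV = [0.00935726] × [0.00683009] = 6.39109e-05
Multiply by the mixture weights:
  w_I·p_I = 0.25 × 0.455415 = 0.113854
  w_II·p_II = 0.13 × 0.850828 = 0.110608
  w_III·p_III = 0.32 × 0.0256214 = 0.00819886
  w_IV·p_IV = 0.30 × 6.39109e-05 = 1.91733e-05
Marginal: 0.113854 + 0.110608 + 0.00819886 + 1.91733e-05 = 0.232679
P(Group I | data) ≈ 0.489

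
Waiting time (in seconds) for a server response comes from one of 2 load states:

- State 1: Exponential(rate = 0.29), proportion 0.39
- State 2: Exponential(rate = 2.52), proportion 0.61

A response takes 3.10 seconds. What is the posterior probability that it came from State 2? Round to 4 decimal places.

0.0133

P(component k | x) = w_k·f_k(x) / marginal(x), where marginal(x) = Σ_j w_j·f_j(x).
Evaluate each component's likelihood at the observed value:
  f_1 = 0.29·e^(−0.29·3.10) = 0.29·e^(−0.8990) = 0.118023
  f_2 = 2.52·e^(−2.52·3.10) = 2.52·e^(−7.8120) = 0.00102022
Prior × likelihood for each component:
  w_1·f_1 = 0.39 × 0.118023 = 0.046029
  w_2·f_2 = 0.61 × 0.00102022 = 0.000622332
Denominator: 0.046029 + 0.000622332 = 0.0466514
Responsibility of State 2: 0.000622332 / 0.0466514 ≈ 0.0133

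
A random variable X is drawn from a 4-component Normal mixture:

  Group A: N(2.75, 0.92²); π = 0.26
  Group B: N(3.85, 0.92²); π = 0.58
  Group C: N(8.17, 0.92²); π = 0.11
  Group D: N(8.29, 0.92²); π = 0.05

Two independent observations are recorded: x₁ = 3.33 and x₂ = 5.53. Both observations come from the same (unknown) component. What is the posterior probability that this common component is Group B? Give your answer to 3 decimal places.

0.977

P(component k | x) = π_k·f_k(x) / marginal(x), where marginal(x) = Σ_j π_j·f_j(x).
Since both observations come from the same component, the likelihood for component k is f_k(x₁)·f_k(x₂).
  f_A = [0.355482] × [0.00451202] = 0.00160394
  f_B = [0.369615] × [0.0818511] = 0.0302534
  f_C = [4.23831e-07] × [0.00706389] = 2.9939e-09
  f_D = [2.11585e-07] × [0.00481723] = 1.01925e-09
Multiply by the mixture weights:
  π_A·f_A = 0.26 × 0.00160394 = 0.000417025
  π_B·f_B = 0.58 × 0.0302534 = 0.017547
  π_C·f_C = 0.11 × 2.9939e-09 = 3.29329e-10
  π_D·f_D = 0.05 × 1.01925e-09 = 5.09627e-11
Sum: 0.000417025 + 0.017547 + 3.29329e-10 + 5.09627e-11 = 0.017964
So the posterior for Group B is 0.017547 / 0.017964 ≈ 0.977.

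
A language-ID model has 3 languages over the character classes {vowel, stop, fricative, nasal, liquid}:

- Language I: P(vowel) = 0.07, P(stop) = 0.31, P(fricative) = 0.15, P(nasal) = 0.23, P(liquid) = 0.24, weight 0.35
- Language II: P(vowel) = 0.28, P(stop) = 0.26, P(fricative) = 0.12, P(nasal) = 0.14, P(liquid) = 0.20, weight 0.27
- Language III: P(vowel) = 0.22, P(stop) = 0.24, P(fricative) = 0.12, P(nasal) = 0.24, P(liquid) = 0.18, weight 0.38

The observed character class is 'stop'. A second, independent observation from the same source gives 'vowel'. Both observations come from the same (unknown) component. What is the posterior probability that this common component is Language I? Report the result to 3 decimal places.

Posterior ∝ prior × likelihood, so P(k | x) ∝ P(Z=k) f_k(x); normalise over all components.
Since both observations come from the same component, the likelihood for component k is f_k(x₁)·f_k(x₂).
  p_I = [0.31] × [0.07] = 0.0217
  p_II = [0.26] × [0.28] = 0.0728
  p_III = [0.24] × [0.22] = 0.0528
Unnormalised posteriors:
  P(Z=I)·p_I = 0.35 × 0.0217 = 0.007595
  P(Z=II)·p_II = 0.27 × 0.0728 = 0.019656
  P(Z=III)·p_III = 0.38 × 0.0528 = 0.020064
Sum: 0.007595 + 0.019656 + 0.020064 = 0.047315
Responsibility of Language I: 0.007595 / 0.047315 ≈ 0.161

0.161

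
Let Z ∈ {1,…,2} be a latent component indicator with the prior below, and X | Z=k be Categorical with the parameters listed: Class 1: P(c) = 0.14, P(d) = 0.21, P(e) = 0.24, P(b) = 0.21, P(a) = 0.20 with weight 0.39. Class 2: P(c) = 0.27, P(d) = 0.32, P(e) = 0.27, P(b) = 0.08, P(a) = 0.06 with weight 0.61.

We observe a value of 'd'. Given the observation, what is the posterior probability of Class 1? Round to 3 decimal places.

0.296

P(component k | x) = P(Z=k)·f_k(x) / marginal(x), where marginal(x) = Σ_j P(Z=j)·f_j(x).
Categorical probabilities:
  f_1 = 0.21
  f_2 = 0.32
Multiply by the mixture weights:
  P(Z=1)·f_1 = 0.39 × 0.21 = 0.0819
  P(Z=2)·f_2 = 0.61 × 0.32 = 0.1952
Sum: 0.0819 + 0.1952 = 0.2771
P(Class 1 | x) ≈ 0.296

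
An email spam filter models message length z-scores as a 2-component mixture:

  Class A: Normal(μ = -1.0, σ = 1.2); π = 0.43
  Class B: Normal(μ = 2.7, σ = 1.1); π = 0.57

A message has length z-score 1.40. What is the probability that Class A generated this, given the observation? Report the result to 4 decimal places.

0.1584

Apply Bayes' rule: the posterior for each component is proportional to its prior times its likelihood at x.
Normal densities:
  p_A = (1/(1.2·√(2π)))·exp(−(1.40−-1.0)²/(2·1.2²)) = 0.332452·exp(-2.00000) = 0.0449925
  p_B = (1/(1.1·√(2π)))·exp(−(1.40−2.7)²/(2·1.1²)) = 0.362675·exp(-0.69835) = 0.180397
Weight by the priors:
  π_A·p_A = 0.43 × 0.0449925 = 0.0193468
  π_B·p_B = 0.57 × 0.180397 = 0.102826
Denominator: 0.0193468 + 0.102826 = 0.122173
So the posterior for Class A is 0.0193468 / 0.122173 ≈ 0.1584.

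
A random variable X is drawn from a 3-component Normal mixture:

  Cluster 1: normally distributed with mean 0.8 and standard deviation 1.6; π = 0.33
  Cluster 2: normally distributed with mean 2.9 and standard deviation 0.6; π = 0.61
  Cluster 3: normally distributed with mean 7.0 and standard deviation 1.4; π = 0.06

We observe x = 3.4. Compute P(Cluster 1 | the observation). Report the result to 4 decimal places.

0.0711

Posterior ∝ prior × likelihood, so P(k | x) ∝ π_k f_k(x); normalise over all components.
Component likelihoods at x = 3.4:
  f_1 = (1/(1.6·√(2π)))·exp(−(3.4−0.8)²/(2·1.6²)) = 0.249339·exp(-1.32031) = 0.0665864
  f_2 = (1/(0.6·√(2π)))·exp(−(3.4−2.9)²/(2·0.6²)) = 0.664904·exp(-0.34722) = 0.469853
  f_3 = (1/(1.4·√(2π)))·exp(−(3.4−7.0)²/(2·1.4²)) = 0.284959·exp(-3.30612) = 0.010446
Multiply by the mixture weights:
  π_1·f_1 = 0.33 × 0.0665864 = 0.0219735
  π_2·f_2 = 0.61 × 0.469853 = 0.28661
  π_3·f_3 = 0.06 × 0.010446 = 0.000626762
Denominator: 0.0219735 + 0.28661 + 0.000626762 = 0.309211
Responsibility of Cluster 1: 0.0219735 / 0.309211 ≈ 0.0711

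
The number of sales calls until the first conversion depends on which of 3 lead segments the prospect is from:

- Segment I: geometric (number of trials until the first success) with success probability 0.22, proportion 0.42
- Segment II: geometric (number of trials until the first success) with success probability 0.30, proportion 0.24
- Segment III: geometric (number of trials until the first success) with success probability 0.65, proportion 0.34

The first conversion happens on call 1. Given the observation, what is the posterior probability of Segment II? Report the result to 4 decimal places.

0.1868

The responsibility of component k is π_k f_k(x) divided by Σ_j π_j f_j(x).
Component likelihoods at x = 1:
  p_I = 0.22
  p_II = 0.3
  p_III = 0.65
Multiply by the mixture weights:
  π_I·p_I = 0.42 × 0.22 = 0.0924
  π_II·p_II = 0.24 × 0.3 = 0.072
  π_III·p_III = 0.34 × 0.65 = 0.221
Marginal: 0.0924 + 0.072 + 0.221 = 0.3854
P(Segment II | x) = 0.072 / 0.3854 ≈ 0.1868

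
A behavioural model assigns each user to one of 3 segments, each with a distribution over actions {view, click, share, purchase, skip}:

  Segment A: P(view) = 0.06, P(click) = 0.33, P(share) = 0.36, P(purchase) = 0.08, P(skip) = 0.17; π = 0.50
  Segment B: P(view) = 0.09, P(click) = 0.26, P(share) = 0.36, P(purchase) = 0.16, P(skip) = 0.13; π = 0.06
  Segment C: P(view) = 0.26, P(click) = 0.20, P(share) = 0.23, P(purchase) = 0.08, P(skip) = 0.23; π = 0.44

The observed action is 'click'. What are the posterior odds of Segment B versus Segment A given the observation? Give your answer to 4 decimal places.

Posterior odds = (π_i f_i(x)) / (π_j f_j(x)); the normalising sum cancels.
Categorical probabilities:
  L_A = P(click | comp) = 0.33
  L_B = P(click | comp) = 0.26
  L_C = P(click | comp) = 0.20
Odds = (0.06/0.50) × (0.26/0.33) = 0.12 × 0.787879 ≈ 0.0945

0.0945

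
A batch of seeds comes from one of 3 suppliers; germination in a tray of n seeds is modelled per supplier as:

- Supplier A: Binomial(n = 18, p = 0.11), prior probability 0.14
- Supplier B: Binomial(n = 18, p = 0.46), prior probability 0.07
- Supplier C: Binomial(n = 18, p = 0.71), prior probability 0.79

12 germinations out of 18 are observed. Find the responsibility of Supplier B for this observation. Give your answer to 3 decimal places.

0.020

The responsibility of component k is π_k f_k(x) divided by Σ_j π_j f_j(x).
Evaluate each component's likelihood at the observed value:
  f_A = C(18,12)·0.11^12·0.89^6 = 18564·3.13843e-12·0.496981 = 2.8955e-08
  f_B = C(18,12)·0.46^12·0.54^6 = 18564·8.97623e-05·0.0247949 = 0.0413169
  f_C = C(18,12)·0.71^12·0.29^6 = 18564·0.0164097·0.000594823 = 0.181201
Multiply by the mixture weights:
  π_A·f_A = 0.14 × 2.8955e-08 = 4.0537e-09
  π_B·f_B = 0.07 × 0.0413169 = 0.00289219
  π_C·f_C = 0.79 × 0.181201 = 0.143149
Denominator: 4.0537e-09 + 0.00289219 + 0.143149 = 0.146041
P(Supplier B | the observation) = 0.00289219 / 0.146041 ≈ 0.020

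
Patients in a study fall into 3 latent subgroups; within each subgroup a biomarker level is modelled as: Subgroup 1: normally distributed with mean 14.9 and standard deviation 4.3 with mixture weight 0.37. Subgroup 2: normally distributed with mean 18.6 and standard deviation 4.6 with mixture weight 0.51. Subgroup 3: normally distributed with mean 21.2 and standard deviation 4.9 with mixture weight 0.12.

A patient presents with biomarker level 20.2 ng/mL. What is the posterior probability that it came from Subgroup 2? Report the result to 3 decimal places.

By Bayes' theorem, P(k | x) = P(Z=k) f_k(x) / Σ_j P(Z=j) f_j(x).
Evaluate each component's likelihood at the observed value:
  p_1 = 0.0434062
  p_2 = 0.0816359
  p_3 = 0.0797388
Multiply by the mixture weights:
  P(Z=1)·p_1 = 0.37 × 0.0434062 = 0.0160603
  P(Z=2)·p_2 = 0.51 × 0.0816359 = 0.0416343
  P(Z=3)·p_3 = 0.12 × 0.0797388 = 0.00956866
Marginal: 0.0160603 + 0.0416343 + 0.00956866 = 0.0672633
Responsibility of Subgroup 2: 0.0416343 / 0.0672633 ≈ 0.619

0.619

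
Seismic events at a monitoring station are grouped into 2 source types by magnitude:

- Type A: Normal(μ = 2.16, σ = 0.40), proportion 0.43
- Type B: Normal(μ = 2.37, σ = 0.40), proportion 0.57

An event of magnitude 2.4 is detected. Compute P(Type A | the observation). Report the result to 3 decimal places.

0.387

Apply Bayes' rule: the posterior for each component is proportional to its prior times its likelihood at x.
Evaluate each component's likelihood at the observed value:
  L_A = (1/(0.40·√(2π)))·exp(−(2.4−2.16)²/(2·0.40²)) = 0.997356·exp(-0.18000) = 0.833062
  L_B = (1/(0.40·√(2π)))·exp(−(2.4−2.37)²/(2·0.40²)) = 0.997356·exp(-0.00281) = 0.994555
Prior × likelihood for each component:
  w_A·L_A = 0.43 × 0.833062 = 0.358216
  w_B·L_B = 0.57 × 0.994555 = 0.566896
Marginal: 0.358216 + 0.566896 = 0.925113
Responsibility of Type A: 0.358216 / 0.925113 ≈ 0.387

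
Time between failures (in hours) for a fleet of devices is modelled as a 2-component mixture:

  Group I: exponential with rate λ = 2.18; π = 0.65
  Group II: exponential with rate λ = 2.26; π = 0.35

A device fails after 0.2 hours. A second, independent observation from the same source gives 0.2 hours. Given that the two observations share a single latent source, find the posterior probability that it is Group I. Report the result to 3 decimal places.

Apply Bayes' rule: the posterior for each component is proportional to its prior times its likelihood at x.
Since both observations come from the same component, the likelihood for component k is f_k(x₁)·f_k(x₂).
  L_I = [2.18·e^(−2.18·0.2) = 2.18·e^(−0.4360) = 1.40963] × [1.40963] = 1.98705
  L_II = [2.26·e^(−2.26·0.2) = 2.26·e^(−0.4520) = 1.43816] × [1.43816] = 2.06831
Weight by the priors:
  w_I·L_I = 0.65 × 1.98705 = 1.29158
  w_II·L_II = 0.35 × 2.06831 = 0.723907
Sum: 1.29158 + 0.723907 = 2.01549
Responsibility of Group I: 1.29158 / 2.01549 ≈ 0.641

0.641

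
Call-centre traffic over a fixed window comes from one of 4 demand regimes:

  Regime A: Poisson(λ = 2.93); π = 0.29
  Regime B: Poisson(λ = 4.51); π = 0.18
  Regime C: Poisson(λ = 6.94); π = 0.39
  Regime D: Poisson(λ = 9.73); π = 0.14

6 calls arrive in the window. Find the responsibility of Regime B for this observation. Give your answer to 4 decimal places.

0.2200

Posterior ∝ prior × likelihood, so P(k | x) ∝ π_k f_k(x); normalise over all components.
Evaluate each component's likelihood at the observed value:
  f_A = e^(−2.93)·2.93^6/6! = 0.0469235
  f_B = e^(−4.51)·4.51^6/6! = 0.128546
  f_C = e^(−6.94)·6.94^6/6! = 0.150252
  f_D = e^(−9.73)·9.73^6/6! = 0.0700905
Prior × likelihood for each component:
  π_A·f_A = 0.29 × 0.0469235 = 0.0136078
  π_B·f_B = 0.18 × 0.128546 = 0.0231383
  π_C·f_C = 0.39 × 0.150252 = 0.0585983
  π_D·f_D = 0.14 × 0.0700905 = 0.00981267
Denominator: 0.0136078 + 0.0231383 + 0.0585983 + 0.00981267 = 0.105157
P(Regime B | 6 calls) ≈ 0.2200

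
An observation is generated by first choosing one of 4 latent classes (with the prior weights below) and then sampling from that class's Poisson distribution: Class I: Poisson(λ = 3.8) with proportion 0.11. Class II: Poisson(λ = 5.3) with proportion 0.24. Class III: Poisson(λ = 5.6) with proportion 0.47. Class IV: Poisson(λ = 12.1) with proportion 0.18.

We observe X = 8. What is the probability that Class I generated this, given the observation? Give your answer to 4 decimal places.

0.0357

By Bayes' theorem, P(k | x) = P(Z=k) f_k(x) / Σ_j P(Z=j) f_j(x).
Component likelihoods at x = 8:
  p_I = e^(−3.8)·3.8^8/8! = 0.0241229
  p_II = e^(−5.3)·5.3^8/8! = 0.0770772
  p_III = e^(−5.6)·5.6^8/8! = 0.0887022
  p_IV = e^(−12.1)·12.1^8/8! = 0.0633577
Weight by the priors:
  P(Z=I)·p_I = 0.11 × 0.0241229 = 0.00265352
  P(Z=II)·p_II = 0.24 × 0.0770772 = 0.0184985
  P(Z=III)·p_III = 0.47 × 0.0887022 = 0.0416901
  P(Z=IV)·p_IV = 0.18 × 0.0633577 = 0.0114044
Evidence: 0.00265352 + 0.0184985 + 0.0416901 + 0.0114044 = 0.0742465
P(Class I | 8) = 0.00265352 / 0.0742465 ≈ 0.0357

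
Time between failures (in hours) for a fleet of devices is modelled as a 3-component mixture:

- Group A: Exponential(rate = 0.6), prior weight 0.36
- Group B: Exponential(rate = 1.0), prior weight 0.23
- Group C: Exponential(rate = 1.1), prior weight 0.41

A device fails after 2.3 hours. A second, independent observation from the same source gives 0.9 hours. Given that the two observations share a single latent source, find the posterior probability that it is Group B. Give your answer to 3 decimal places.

Apply Bayes' rule: the posterior for each component is proportional to its prior times its likelihood at x.
Since both observations come from the same component, the likelihood for component k is f_k(x₁)·f_k(x₂).
  L_A = [0.150947] × [0.349649] = 0.0527785
  L_B = [0.100259] × [0.40657] = 0.0407622
  L_C = [0.0876249] × [0.408734] = 0.0358153
Prior × likelihood for each component:
  w_A·L_A = 0.36 × 0.0527785 = 0.0190003
  w_B·L_B = 0.23 × 0.0407622 = 0.00937531
  w_C·L_C = 0.41 × 0.0358153 = 0.0146843
Marginal: 0.0190003 + 0.00937531 + 0.0146843 = 0.0430598
Responsibility of Group B: 0.00937531 / 0.0430598 ≈ 0.218

0.218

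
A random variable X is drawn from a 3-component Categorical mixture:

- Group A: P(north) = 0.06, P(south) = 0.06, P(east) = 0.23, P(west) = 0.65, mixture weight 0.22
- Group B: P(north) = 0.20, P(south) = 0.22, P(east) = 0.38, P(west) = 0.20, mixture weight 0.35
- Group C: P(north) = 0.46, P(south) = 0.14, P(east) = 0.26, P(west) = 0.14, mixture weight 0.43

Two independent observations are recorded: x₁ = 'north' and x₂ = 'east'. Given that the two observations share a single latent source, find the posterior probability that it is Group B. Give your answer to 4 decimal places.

By Bayes' theorem, P(k | x) = π_k f_k(x) / Σ_j π_j f_j(x).
Since both observations come from the same component, the likelihood for component k is f_k(x₁)·f_k(x₂).
  p_A = [P(north | comp) = 0.06] × [0.23] = 0.0138
  p_B = [P(north | comp) = 0.20] × [0.38] = 0.076
  p_C = [P(north | comp) = 0.46] × [0.26] = 0.1196
Prior × likelihood for each component:
  π_A·p_A = 0.22 × 0.0138 = 0.003036
  π_B·p_B = 0.35 × 0.076 = 0.0266
  π_C·p_C = 0.43 × 0.1196 = 0.051428
Denominator: 0.003036 + 0.0266 + 0.051428 = 0.081064
P(Group B | data) = 0.0266 / 0.081064 ≈ 0.3281

0.3281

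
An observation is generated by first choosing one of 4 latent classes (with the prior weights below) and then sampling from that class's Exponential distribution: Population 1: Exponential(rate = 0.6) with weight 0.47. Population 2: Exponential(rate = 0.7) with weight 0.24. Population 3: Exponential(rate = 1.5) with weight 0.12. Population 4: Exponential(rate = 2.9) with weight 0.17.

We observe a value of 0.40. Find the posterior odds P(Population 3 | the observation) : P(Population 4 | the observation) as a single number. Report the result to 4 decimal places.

0.6392

The posterior odds equal the prior odds times the likelihood ratio: (w_i/w_j)·(f_i(x)/f_j(x)).
Exponential densities:
  L_1 = 0.6·e^(−0.6·0.40) = 0.6·e^(−0.2400) = 0.471977
  L_2 = 0.7·e^(−0.7·0.40) = 0.7·e^(−0.2800) = 0.529049
  L_3 = 1.5·e^(−1.5·0.40) = 1.5·e^(−0.6000) = 0.823217
  L_4 = 2.9·e^(−2.9·0.40) = 2.9·e^(−1.1600) = 0.90911
Posterior odds = (w_3·L_3) / (w_4·L_4) = (0.12·0.823217) / (0.17·0.90911) = 0.0987861 / 0.154549 ≈ 0.6392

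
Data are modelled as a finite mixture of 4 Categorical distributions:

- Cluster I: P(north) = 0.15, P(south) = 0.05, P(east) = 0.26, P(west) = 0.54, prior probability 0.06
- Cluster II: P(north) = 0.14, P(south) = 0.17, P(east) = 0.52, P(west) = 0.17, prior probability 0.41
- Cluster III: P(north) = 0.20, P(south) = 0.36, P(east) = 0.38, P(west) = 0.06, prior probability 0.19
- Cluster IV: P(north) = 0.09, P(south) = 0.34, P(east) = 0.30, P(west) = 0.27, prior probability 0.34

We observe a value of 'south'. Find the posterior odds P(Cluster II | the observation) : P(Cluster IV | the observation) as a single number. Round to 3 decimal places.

0.603

Since P(k|x) ∝ π_k f_k(x), the posterior odds are π_i f_i(x) / (π_j f_j(x)).
Component likelihoods at x = 'south':
  f_I = P(south | comp) = 0.05
  f_II = P(south | comp) = 0.17
  f_III = P(south | comp) = 0.36
  f_IV = P(south | comp) = 0.34
Odds = (0.41/0.34) × (0.17/0.34) = 1.20588 × 0.5 ≈ 0.603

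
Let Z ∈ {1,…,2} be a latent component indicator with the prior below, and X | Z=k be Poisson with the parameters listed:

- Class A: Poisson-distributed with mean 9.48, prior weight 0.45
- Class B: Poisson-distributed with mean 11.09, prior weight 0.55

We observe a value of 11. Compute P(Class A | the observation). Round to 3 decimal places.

0.422

P(component k | x) = π_k·f_k(x) / marginal(x), where marginal(x) = Σ_j π_j·f_j(x).
Component likelihoods at x = 11:
  p_A = 0.106322
  p_B = 0.119334
Unnormalised posteriors:
  π_A·p_A = 0.45 × 0.106322 = 0.047845
  π_B·p_B = 0.55 × 0.119334 = 0.0656339
Marginal: 0.047845 + 0.0656339 = 0.113479
P(Class A | data) ≈ 0.422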